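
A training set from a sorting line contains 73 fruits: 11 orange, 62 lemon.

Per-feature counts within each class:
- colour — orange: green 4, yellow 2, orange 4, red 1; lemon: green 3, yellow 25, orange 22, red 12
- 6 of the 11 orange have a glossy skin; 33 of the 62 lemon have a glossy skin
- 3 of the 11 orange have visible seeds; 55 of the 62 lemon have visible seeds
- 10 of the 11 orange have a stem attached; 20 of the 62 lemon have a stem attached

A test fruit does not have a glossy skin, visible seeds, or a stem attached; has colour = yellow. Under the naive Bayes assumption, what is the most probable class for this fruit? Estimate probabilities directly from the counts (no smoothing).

orange: (11/73) × (2/11) × (5/11) × (8/11) × (1/11) ≈ 0.000823359
lemon: (62/73) × (25/62) × (29/62) × (7/62) × (42/62) ≈ 0.0122514
Highest score → lemon.

lemon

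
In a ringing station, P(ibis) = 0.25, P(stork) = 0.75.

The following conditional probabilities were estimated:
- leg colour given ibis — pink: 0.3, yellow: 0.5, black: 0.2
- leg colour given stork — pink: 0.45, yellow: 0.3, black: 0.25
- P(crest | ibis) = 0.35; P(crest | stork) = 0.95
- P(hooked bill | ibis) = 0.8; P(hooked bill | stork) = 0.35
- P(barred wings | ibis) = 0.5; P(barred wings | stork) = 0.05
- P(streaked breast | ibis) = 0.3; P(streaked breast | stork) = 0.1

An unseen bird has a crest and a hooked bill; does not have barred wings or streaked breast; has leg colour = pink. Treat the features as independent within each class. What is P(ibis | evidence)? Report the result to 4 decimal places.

ibis: 0.25 × 0.3 × 0.35 × 0.8 × (1−0.5) × (1−0.3) = 0.00735
stork: 0.75 × 0.45 × 0.95 × 0.35 × (1−0.05) × (1−0.1) = 0.09594703125
P(ibis | x) = 0.00735 / 0.10329703125 ≈ 0.0712

0.0712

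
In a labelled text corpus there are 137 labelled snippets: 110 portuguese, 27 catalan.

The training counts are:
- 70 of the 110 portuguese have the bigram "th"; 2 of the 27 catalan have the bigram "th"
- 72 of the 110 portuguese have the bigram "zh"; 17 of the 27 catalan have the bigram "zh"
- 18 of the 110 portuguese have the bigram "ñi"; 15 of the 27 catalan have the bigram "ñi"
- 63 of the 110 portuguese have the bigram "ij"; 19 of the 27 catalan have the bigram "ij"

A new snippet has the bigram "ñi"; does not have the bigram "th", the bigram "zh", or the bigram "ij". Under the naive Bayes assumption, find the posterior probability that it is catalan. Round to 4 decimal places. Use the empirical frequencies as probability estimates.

0.6120

portuguese: (110/137) × (40/110) × (38/110) × (18/110) × (47/110) ≈ 0.00705205
catalan: (27/137) × (25/27) × (10/27) × (15/27) × (8/27) ≈ 0.0111252
P(catalan | x) = 0.0111252 / 0.01817725 ≈ 0.6120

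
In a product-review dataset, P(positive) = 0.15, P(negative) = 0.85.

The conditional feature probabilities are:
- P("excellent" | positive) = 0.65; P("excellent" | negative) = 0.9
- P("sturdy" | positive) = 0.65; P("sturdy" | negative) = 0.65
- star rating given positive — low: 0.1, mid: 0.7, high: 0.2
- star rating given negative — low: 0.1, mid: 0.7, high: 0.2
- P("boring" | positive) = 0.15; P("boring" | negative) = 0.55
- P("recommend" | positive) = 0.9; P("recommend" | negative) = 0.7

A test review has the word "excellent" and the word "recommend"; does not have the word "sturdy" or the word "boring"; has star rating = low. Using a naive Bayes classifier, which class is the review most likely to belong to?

positive: 0.15 × 0.65 × (1−0.65) × 0.1 × (1−0.15) × 0.9 = 0.0026105625
negative: 0.85 × 0.9 × (1−0.65) × 0.1 × (1−0.55) × 0.7 = 0.008434125
Highest score → negative.

negative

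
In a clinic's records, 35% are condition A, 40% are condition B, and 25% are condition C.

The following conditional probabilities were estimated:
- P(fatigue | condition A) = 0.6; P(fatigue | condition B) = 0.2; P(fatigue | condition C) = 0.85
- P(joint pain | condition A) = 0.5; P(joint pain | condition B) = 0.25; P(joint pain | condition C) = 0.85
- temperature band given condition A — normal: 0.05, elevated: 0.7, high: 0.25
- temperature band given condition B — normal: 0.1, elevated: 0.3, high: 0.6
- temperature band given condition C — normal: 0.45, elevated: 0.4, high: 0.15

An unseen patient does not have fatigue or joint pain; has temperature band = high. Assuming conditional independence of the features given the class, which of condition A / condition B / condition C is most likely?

condition A: 0.35 × (1−0.6) × (1−0.5) × 0.25 = 0.0175
condition B: 0.4 × (1−0.2) × (1−0.25) × 0.6 = 0.144
condition C: 0.25 × (1−0.85) × (1−0.85) × 0.15 = 0.00084375
Highest score → condition B.

condition B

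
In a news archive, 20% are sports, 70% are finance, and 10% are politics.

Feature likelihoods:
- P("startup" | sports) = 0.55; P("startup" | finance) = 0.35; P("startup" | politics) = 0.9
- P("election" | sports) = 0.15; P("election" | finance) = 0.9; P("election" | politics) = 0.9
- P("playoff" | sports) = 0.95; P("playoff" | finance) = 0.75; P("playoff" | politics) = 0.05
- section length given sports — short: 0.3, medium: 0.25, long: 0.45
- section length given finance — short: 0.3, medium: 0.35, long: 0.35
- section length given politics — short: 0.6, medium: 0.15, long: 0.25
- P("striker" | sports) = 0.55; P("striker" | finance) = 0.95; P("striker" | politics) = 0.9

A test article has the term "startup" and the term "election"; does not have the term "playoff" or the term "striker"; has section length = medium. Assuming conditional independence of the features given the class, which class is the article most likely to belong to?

sports: 0.2 × 0.55 × 0.15 × (1−0.95) × 0.25 × (1−0.55) = 0.0000928125
finance: 0.7 × 0.35 × 0.9 × (1−0.75) × 0.35 × (1−0.95) = 0.0009646875
politics: 0.1 × 0.9 × 0.9 × (1−0.05) × 0.15 × (1−0.9) = 0.00115425
Highest score → politics.

politics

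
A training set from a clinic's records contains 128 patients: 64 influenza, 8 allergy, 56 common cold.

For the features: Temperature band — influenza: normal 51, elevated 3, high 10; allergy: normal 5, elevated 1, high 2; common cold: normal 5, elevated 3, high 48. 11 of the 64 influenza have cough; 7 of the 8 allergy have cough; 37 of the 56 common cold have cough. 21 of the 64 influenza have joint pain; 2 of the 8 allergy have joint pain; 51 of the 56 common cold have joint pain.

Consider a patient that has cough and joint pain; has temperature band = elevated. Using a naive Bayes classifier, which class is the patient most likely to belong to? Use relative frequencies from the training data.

common cold

influenza: (64/128) × (3/64) × (11/64) × (21/64) = 0.0013217926025390625
allergy: (8/128) × (1/8) × (7/8) × (2/8) = 0.001708984375
common cold: (56/128) × (3/56) × (37/56) × (51/56) ≈ 0.0141029
Highest score → common cold.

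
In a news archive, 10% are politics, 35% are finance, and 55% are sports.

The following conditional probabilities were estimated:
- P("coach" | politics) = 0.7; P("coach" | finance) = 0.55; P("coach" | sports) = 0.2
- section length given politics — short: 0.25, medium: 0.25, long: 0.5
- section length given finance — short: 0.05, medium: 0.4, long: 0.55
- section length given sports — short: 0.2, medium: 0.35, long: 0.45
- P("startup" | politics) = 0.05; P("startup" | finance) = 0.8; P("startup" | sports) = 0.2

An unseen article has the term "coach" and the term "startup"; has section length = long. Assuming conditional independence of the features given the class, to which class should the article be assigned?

finance

politics: 0.1 × 0.7 × 0.5 × 0.05 = 0.00175
finance: 0.35 × 0.55 × 0.55 × 0.8 = 0.0847
sports: 0.55 × 0.2 × 0.45 × 0.2 = 0.0099
Highest score → finance.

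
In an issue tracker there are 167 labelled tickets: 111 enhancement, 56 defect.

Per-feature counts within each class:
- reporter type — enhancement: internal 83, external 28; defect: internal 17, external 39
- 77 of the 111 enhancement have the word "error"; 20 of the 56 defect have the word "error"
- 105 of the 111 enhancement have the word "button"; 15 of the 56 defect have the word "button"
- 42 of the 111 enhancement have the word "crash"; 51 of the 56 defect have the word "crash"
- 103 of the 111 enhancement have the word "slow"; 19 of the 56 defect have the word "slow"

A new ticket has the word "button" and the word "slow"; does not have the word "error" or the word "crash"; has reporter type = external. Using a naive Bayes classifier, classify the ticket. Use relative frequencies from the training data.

enhancement

enhancement: (111/167) × (28/111) × (34/111) × (105/111) × (69/111) × (103/111) ≈ 0.0280223
defect: (56/167) × (39/56) × (36/56) × (15/56) × (5/56) × (19/56) ≈ 0.00121819
Highest score → enhancement.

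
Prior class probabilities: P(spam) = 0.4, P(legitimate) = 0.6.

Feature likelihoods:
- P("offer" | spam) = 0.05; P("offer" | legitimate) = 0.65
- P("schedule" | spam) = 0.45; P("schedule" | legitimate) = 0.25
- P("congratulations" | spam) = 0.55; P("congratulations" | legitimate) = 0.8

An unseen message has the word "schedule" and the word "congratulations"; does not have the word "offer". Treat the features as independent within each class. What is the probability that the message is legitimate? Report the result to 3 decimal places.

spam: 0.4 × (1−0.05) × 0.45 × 0.55 = 0.09405
legitimate: 0.6 × (1−0.65) × 0.25 × 0.8 = 0.042
P(legitimate | x) = 0.042 / 0.13605 ≈ 0.309

0.309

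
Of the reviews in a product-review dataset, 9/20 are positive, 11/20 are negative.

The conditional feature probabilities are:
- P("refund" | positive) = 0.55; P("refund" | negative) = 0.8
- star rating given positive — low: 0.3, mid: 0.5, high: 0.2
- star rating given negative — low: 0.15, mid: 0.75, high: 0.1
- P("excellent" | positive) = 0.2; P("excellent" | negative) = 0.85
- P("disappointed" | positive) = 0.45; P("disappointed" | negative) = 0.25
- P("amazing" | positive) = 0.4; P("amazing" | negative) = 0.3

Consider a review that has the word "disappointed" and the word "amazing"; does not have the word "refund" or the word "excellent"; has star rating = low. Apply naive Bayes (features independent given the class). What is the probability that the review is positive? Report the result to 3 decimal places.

0.979

positive: 0.45 × (1−0.55) × 0.3 × (1−0.2) × 0.45 × 0.4 = 0.008748
negative: 0.55 × (1−0.8) × 0.15 × (1−0.85) × 0.25 × 0.3 = 0.000185625
P(positive | x) = 0.008748 / 0.008933625 ≈ 0.979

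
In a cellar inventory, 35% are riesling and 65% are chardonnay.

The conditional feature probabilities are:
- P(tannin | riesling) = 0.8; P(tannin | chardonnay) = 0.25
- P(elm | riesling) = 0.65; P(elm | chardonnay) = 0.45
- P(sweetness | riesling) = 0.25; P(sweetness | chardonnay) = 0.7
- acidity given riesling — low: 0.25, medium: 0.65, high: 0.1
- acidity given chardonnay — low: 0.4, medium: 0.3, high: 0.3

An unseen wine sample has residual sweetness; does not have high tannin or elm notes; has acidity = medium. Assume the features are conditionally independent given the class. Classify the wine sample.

riesling: 0.35 × (1−0.8) × (1−0.65) × 0.25 × 0.65 = 0.00398125
chardonnay: 0.65 × (1−0.25) × (1−0.45) × 0.7 × 0.3 = 0.05630625
Highest score → chardonnay.

chardonnay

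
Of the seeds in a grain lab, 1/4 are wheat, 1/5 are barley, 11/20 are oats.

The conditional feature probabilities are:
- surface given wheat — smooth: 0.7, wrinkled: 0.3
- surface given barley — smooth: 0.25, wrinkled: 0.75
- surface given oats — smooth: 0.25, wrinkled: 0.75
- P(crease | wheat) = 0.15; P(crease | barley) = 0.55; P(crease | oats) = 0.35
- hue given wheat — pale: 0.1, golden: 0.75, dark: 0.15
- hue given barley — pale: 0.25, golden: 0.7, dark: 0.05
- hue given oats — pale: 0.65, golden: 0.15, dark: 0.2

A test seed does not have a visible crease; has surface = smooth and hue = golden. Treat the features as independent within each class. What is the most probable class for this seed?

wheat: 0.25 × 0.7 × (1−0.15) × 0.75 = 0.1115625
barley: 0.2 × 0.25 × (1−0.55) × 0.7 = 0.01575
oats: 0.55 × 0.25 × (1−0.35) × 0.15 = 0.01340625
Highest score → wheat.

wheat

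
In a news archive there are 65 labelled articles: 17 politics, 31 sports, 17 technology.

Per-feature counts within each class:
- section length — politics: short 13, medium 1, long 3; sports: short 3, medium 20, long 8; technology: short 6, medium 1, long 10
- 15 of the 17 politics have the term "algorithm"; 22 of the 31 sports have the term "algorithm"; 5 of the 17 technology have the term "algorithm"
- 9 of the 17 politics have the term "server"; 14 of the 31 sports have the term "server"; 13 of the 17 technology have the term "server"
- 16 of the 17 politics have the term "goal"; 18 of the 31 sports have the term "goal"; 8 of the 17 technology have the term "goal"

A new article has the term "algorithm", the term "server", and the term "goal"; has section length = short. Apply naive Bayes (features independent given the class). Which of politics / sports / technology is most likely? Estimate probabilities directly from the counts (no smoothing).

politics: (17/65) × (13/17) × (15/17) × (9/17) × (16/17) ≈ 0.08793
sports: (31/65) × (3/31) × (22/31) × (14/31) × (18/31) ≈ 0.00858907
technology: (17/65) × (6/17) × (5/17) × (13/17) × (8/17) ≈ 0.00977
Highest score → politics.

politics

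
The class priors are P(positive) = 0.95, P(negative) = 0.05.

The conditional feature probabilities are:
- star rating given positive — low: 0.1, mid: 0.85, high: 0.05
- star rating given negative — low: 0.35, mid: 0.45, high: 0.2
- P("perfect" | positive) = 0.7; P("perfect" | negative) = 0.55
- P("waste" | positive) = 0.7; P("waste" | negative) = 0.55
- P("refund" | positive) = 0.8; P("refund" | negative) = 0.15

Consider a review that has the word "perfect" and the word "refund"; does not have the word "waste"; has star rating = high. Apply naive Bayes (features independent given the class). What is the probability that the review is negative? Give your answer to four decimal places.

positive: 0.95 × 0.05 × 0.7 × (1−0.7) × 0.8 = 0.00798
negative: 0.05 × 0.2 × 0.55 × (1−0.55) × 0.15 = 0.00037125
P(negative | x) = 0.00037125 / 0.00835125 ≈ 0.0445

0.0445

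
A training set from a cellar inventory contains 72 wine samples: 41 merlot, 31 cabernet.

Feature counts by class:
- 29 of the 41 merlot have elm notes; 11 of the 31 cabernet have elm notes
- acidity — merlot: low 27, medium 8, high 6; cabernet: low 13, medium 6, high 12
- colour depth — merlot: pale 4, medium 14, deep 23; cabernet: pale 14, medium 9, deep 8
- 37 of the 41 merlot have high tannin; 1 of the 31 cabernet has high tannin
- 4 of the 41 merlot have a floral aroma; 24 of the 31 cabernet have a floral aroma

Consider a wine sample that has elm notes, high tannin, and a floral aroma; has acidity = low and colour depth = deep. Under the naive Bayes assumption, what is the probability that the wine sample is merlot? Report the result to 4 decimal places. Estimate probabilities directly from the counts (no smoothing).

merlot: (41/72) × (29/41) × (27/41) × (23/41) × (37/41) × (4/41) ≈ 0.0131004
cabernet: (31/72) × (11/31) × (13/31) × (8/31) × (1/31) × (24/31) ≈ 0.000412912
P(merlot | x) = 0.0131004 / 0.013513312 ≈ 0.9694

0.9694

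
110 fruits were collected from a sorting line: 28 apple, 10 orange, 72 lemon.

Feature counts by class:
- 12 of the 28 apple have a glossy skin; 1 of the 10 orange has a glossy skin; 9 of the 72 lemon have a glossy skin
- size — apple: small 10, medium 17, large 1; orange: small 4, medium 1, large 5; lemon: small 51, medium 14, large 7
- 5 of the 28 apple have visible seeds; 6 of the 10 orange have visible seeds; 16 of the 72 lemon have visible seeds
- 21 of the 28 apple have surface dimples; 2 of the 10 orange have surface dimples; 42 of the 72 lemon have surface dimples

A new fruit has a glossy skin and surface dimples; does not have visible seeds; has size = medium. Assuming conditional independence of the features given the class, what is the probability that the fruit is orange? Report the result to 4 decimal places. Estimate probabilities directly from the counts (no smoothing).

apple: (28/110) × (12/28) × (17/28) × (23/28) × (21/28) ≈ 0.0408047
orange: (10/110) × (1/10) × (1/10) × (4/10) × (2/10) ≈ 0.0000727273
lemon: (72/110) × (9/72) × (14/72) × (56/72) × (42/72) ≈ 0.00721801
P(orange | x) = 0.0000727273 / 0.0480954373 ≈ 0.0015

0.0015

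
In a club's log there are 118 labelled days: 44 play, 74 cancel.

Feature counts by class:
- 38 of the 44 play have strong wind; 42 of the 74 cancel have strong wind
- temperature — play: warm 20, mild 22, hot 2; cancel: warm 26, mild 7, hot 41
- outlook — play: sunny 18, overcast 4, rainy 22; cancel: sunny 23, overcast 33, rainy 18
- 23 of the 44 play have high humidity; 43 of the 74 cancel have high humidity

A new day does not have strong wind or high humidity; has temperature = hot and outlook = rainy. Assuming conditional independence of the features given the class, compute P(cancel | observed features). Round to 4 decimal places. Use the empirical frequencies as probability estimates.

0.9652

play: (44/118) × (6/44) × (2/44) × (22/44) × (21/44) ≈ 0.000551548
cancel: (74/118) × (32/74) × (41/74) × (18/74) × (31/74) ≈ 0.0153106
P(cancel | x) = 0.0153106 / 0.015862148 ≈ 0.9652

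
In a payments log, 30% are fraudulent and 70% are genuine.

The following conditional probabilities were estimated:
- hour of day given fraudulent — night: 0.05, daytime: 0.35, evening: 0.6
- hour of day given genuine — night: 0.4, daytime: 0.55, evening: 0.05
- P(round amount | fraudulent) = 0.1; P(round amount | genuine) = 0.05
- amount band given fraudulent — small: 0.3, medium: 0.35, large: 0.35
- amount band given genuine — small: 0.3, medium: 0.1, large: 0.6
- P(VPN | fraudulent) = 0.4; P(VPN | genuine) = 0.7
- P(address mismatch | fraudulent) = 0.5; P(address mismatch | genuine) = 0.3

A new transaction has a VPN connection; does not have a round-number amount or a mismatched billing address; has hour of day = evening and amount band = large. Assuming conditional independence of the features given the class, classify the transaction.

fraudulent

fraudulent: 0.3 × 0.6 × (1−0.1) × 0.35 × 0.4 × (1−0.5) = 0.01134
genuine: 0.7 × 0.05 × (1−0.05) × 0.6 × 0.7 × (1−0.3) = 0.0097755
Highest score → fraudulent.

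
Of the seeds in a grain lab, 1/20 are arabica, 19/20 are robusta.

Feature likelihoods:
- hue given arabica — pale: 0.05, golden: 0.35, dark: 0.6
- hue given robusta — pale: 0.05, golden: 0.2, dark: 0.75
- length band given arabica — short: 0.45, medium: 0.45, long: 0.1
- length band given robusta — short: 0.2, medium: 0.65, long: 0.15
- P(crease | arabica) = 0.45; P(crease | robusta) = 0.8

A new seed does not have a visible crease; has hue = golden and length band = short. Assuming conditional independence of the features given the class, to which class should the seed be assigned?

robusta

arabica: 0.05 × 0.35 × 0.45 × (1−0.45) = 0.00433125
robusta: 0.95 × 0.2 × 0.2 × (1−0.8) = 0.0076
Highest score → robusta.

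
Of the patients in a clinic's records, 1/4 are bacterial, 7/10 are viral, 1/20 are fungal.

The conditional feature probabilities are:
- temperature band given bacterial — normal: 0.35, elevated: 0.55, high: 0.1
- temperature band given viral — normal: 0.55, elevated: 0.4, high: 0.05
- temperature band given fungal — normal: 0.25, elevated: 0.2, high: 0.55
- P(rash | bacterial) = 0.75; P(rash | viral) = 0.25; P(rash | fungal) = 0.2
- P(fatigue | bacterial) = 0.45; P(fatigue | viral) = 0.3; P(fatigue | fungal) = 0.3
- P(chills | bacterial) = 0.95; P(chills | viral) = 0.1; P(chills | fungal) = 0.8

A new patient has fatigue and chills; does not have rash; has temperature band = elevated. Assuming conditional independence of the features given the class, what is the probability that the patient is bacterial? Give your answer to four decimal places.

0.6413

bacterial: 0.25 × 0.55 × (1−0.75) × 0.45 × 0.95 = 0.0146953125
viral: 0.7 × 0.4 × (1−0.25) × 0.3 × 0.1 = 0.0063
fungal: 0.05 × 0.2 × (1−0.2) × 0.3 × 0.8 = 0.00192
P(bacterial | x) = 0.0146953125 / 0.0229153125 ≈ 0.6413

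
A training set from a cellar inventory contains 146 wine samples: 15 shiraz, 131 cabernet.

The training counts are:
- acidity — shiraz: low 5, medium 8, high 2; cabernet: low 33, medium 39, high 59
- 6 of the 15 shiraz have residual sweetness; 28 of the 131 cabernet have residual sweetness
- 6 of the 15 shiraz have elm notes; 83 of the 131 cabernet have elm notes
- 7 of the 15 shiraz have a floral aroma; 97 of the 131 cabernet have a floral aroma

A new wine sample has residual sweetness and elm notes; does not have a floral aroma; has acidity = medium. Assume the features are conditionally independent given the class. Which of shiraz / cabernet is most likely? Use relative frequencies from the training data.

shiraz: (15/146) × (8/15) × (6/15) × (6/15) × (8/15) ≈ 0.0046758
cabernet: (131/146) × (39/131) × (28/131) × (83/131) × (34/131) ≈ 0.00938886
Highest score → cabernet.

cabernet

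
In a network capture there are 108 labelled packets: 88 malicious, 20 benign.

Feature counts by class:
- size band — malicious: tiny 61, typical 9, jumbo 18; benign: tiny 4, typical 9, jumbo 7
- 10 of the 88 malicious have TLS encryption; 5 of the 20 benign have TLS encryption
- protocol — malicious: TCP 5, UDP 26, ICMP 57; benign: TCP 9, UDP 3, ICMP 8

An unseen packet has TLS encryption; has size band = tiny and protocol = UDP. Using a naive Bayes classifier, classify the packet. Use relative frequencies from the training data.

malicious: (88/108) × (61/88) × (10/88) × (26/88) ≈ 0.0189633
benign: (20/108) × (4/20) × (5/20) × (3/20) ≈ 0.00138889
Highest score → malicious.

malicious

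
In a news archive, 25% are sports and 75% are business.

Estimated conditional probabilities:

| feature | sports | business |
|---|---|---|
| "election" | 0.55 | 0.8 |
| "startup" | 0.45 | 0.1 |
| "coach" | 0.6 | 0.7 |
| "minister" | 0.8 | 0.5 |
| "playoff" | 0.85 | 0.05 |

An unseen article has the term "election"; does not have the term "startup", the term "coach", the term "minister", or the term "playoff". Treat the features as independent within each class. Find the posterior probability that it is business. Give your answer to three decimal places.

0.988

sports: 0.25 × 0.55 × (1−0.45) × (1−0.6) × (1−0.8) × (1−0.85) = 0.0009075
business: 0.75 × 0.8 × (1−0.1) × (1−0.7) × (1−0.5) × (1−0.05) = 0.07695
P(business | x) = 0.07695 / 0.0778575 ≈ 0.988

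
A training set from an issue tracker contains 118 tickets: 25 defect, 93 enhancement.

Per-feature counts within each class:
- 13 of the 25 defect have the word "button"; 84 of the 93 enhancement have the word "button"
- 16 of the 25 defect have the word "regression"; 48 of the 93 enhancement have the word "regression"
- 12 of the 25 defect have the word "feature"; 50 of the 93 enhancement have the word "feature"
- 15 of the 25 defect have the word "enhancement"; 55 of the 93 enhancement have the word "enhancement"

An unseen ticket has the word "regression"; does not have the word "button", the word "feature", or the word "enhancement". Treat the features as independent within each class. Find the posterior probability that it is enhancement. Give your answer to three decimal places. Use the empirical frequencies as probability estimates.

0.355

defect: (25/118) × (12/25) × (16/25) × (13/25) × (10/25) ≈ 0.0135376
enhancement: (93/118) × (9/93) × (48/93) × (43/93) × (38/93) ≈ 0.00743712
P(enhancement | x) = 0.00743712 / 0.02097472 ≈ 0.355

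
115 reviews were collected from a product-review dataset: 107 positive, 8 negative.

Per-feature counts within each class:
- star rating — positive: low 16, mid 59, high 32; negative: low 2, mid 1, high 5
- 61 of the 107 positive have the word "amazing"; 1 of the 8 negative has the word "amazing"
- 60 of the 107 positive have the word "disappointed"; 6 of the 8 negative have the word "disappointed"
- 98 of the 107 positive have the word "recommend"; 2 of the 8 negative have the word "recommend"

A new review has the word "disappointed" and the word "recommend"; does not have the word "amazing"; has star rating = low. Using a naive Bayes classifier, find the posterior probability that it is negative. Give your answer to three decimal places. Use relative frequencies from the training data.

0.085

positive: (107/115) × (16/107) × (46/107) × (60/107) × (98/107) ≈ 0.0307189
negative: (8/115) × (2/8) × (7/8) × (6/8) × (2/8) ≈ 0.00285326
P(negative | x) = 0.00285326 / 0.03357216 ≈ 0.085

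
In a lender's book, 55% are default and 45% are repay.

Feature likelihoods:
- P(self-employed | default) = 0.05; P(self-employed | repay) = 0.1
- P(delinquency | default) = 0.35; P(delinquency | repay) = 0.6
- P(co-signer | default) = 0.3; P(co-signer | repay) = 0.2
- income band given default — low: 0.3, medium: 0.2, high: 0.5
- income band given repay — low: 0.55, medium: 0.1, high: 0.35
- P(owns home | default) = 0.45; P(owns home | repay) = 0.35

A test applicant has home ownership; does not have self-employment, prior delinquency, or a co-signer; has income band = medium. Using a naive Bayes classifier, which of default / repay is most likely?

default: 0.55 × (1−0.05) × (1−0.35) × (1−0.3) × 0.2 × 0.45 = 0.021396375
repay: 0.45 × (1−0.1) × (1−0.6) × (1−0.2) × 0.1 × 0.35 = 0.004536
Highest score → default.

default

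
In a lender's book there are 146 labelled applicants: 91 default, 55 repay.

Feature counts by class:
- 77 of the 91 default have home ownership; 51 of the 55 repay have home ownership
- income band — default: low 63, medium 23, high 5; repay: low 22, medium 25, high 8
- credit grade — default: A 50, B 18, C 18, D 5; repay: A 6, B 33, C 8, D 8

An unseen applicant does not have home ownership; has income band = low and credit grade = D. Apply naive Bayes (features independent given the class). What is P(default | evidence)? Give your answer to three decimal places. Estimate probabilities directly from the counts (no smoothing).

default: (91/146) × (14/91) × (63/91) × (5/91) ≈ 0.00364756
repay: (55/146) × (4/55) × (22/55) × (8/55) ≈ 0.00159402
P(default | x) = 0.00364756 / 0.00524158 ≈ 0.696

0.696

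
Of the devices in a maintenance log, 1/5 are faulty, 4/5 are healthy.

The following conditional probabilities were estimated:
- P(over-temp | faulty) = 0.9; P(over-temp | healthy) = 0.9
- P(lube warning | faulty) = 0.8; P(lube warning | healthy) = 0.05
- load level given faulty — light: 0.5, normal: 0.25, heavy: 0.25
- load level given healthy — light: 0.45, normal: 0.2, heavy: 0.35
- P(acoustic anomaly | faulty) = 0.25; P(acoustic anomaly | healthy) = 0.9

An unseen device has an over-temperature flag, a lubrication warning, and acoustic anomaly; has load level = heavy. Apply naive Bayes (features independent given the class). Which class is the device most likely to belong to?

healthy

faulty: 0.2 × 0.9 × 0.8 × 0.25 × 0.25 = 0.009
healthy: 0.8 × 0.9 × 0.05 × 0.35 × 0.9 = 0.01134
Highest score → healthy.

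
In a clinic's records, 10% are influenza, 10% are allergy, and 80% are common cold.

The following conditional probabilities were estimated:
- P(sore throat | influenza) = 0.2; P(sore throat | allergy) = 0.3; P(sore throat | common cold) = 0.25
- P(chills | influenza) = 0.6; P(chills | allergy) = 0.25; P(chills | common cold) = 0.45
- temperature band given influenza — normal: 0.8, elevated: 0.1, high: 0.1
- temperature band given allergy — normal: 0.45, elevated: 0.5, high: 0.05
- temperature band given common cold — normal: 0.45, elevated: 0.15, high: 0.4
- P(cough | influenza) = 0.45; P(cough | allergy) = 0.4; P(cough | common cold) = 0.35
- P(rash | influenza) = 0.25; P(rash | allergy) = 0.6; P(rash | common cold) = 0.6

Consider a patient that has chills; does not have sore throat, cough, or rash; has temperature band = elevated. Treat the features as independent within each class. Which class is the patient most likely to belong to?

influenza: 0.1 × (1−0.2) × 0.6 × 0.1 × (1−0.45) × (1−0.25) = 0.00198
allergy: 0.1 × (1−0.3) × 0.25 × 0.5 × (1−0.4) × (1−0.6) = 0.0021
common cold: 0.8 × (1−0.25) × 0.45 × 0.15 × (1−0.35) × (1−0.6) = 0.01053
Highest score → common cold.

common cold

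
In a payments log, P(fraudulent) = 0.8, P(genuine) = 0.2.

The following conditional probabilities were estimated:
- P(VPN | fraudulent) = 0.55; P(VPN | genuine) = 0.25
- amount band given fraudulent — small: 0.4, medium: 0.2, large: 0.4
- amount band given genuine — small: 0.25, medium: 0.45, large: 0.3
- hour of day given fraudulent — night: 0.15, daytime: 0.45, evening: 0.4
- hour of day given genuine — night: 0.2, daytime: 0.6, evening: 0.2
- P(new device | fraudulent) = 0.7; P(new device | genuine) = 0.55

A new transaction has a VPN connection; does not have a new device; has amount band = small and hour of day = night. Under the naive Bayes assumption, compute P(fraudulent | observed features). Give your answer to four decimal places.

0.8756

fraudulent: 0.8 × 0.55 × 0.4 × 0.15 × (1−0.7) = 0.00792
genuine: 0.2 × 0.25 × 0.25 × 0.2 × (1−0.55) = 0.001125
P(fraudulent | x) = 0.00792 / 0.009045 ≈ 0.8756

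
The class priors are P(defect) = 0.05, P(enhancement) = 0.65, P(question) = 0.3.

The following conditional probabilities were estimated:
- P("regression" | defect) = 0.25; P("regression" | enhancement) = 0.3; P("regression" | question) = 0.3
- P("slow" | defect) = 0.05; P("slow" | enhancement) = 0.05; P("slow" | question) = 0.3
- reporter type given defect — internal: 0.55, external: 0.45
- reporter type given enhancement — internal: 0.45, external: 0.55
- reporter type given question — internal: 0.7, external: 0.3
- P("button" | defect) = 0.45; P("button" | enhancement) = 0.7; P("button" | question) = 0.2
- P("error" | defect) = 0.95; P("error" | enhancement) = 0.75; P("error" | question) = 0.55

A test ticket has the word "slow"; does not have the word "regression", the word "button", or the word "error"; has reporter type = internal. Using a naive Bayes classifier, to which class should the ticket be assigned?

defect: 0.05 × (1−0.25) × 0.05 × 0.55 × (1−0.45) × (1−0.95) = 0.000028359375
enhancement: 0.65 × (1−0.3) × 0.05 × 0.45 × (1−0.7) × (1−0.75) = 0.0007678125
question: 0.3 × (1−0.3) × 0.3 × 0.7 × (1−0.2) × (1−0.55) = 0.015876
Highest score → question.

question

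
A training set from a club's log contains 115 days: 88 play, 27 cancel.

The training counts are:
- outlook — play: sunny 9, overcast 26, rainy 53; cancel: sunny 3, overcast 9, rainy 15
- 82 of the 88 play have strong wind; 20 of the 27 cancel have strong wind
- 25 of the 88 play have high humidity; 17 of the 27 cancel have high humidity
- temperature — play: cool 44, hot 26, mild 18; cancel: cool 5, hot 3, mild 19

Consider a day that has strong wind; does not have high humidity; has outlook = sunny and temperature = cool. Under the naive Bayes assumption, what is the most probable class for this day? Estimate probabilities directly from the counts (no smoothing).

play

play: (88/115) × (9/88) × (82/88) × (63/88) × (44/88) ≈ 0.0261038
cancel: (27/115) × (3/27) × (20/27) × (10/27) × (5/27) ≈ 0.00132535
Highest score → play.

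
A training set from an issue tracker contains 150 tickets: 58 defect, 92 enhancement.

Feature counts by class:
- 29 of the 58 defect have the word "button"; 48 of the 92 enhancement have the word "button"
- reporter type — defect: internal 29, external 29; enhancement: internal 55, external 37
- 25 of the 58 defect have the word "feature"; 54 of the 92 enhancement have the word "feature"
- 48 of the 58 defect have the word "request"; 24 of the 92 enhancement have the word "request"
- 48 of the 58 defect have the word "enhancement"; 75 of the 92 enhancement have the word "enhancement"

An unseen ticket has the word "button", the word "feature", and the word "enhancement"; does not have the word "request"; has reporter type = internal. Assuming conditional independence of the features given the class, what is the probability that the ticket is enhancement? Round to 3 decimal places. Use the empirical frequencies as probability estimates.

defect: (58/150) × (29/58) × (29/58) × (25/58) × (10/58) × (48/58) ≈ 0.0059453
enhancement: (92/150) × (48/92) × (55/92) × (54/92) × (68/92) × (75/92) ≈ 0.067659
P(enhancement | x) = 0.067659 / 0.0736043 ≈ 0.919

0.919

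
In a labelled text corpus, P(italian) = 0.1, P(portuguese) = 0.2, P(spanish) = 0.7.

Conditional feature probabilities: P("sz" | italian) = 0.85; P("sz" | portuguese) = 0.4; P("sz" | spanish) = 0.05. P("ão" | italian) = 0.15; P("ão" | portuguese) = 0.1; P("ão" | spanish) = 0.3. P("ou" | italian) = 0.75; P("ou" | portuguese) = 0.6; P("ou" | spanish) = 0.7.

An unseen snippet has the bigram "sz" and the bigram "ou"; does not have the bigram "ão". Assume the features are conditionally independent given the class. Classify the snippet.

italian: 0.1 × 0.85 × (1−0.15) × 0.75 = 0.0541875
portuguese: 0.2 × 0.4 × (1−0.1) × 0.6 = 0.0432
spanish: 0.7 × 0.05 × (1−0.3) × 0.7 = 0.01715
Highest score → italian.

italian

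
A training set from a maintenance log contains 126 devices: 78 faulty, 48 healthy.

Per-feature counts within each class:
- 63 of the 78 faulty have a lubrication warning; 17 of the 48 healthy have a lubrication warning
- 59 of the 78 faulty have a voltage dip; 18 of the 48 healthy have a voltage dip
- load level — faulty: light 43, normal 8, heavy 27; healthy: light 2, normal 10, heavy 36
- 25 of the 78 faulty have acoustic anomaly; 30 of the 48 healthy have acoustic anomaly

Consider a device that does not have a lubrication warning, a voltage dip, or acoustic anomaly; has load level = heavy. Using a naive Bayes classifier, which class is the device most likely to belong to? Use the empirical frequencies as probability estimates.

faulty: (78/126) × (15/78) × (19/78) × (27/78) × (53/78) ≈ 0.00682072
healthy: (48/126) × (31/48) × (30/48) × (36/48) × (18/48) ≈ 0.0432478
Highest score → healthy.

healthy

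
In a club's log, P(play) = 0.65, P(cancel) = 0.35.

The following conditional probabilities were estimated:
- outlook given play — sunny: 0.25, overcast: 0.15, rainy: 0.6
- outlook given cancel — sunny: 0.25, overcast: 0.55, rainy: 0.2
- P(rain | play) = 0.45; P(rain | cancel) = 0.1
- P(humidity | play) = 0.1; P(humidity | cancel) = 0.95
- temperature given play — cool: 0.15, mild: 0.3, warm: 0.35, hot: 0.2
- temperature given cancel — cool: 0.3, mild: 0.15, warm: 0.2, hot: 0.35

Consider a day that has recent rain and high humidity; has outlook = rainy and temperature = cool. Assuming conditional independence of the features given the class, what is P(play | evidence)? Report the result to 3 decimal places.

play: 0.65 × 0.6 × 0.45 × 0.1 × 0.15 = 0.0026325
cancel: 0.35 × 0.2 × 0.1 × 0.95 × 0.3 = 0.001995
P(play | x) = 0.0026325 / 0.0046275 ≈ 0.569

0.569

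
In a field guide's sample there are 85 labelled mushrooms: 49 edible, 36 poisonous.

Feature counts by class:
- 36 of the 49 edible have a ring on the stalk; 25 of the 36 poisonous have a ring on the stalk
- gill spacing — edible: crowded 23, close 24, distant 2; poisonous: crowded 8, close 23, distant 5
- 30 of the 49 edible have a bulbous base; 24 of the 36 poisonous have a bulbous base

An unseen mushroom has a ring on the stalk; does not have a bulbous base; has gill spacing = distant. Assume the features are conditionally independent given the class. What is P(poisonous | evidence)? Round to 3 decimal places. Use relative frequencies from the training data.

edible: (49/85) × (36/49) × (2/49) × (19/49) ≈ 0.00670309
poisonous: (36/85) × (25/36) × (5/36) × (12/36) ≈ 0.0136166
P(poisonous | x) = 0.0136166 / 0.02031969 ≈ 0.670

0.670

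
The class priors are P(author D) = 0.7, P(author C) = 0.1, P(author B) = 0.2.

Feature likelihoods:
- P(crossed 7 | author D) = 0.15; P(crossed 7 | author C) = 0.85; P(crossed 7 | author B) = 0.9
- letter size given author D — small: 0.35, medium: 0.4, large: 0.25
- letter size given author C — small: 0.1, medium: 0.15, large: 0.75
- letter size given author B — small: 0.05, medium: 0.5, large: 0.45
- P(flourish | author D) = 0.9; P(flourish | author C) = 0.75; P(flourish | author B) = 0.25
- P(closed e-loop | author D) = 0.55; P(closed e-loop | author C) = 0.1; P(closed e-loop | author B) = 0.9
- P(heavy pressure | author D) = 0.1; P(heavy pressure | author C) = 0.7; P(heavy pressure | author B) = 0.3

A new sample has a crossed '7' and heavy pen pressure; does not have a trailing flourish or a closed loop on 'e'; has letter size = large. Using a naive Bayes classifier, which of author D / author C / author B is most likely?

author D: 0.7 × 0.15 × 0.25 × (1−0.9) × (1−0.55) × 0.1 = 0.000118125
author C: 0.1 × 0.85 × 0.75 × (1−0.75) × (1−0.1) × 0.7 = 0.010040625
author B: 0.2 × 0.9 × 0.45 × (1−0.25) × (1−0.9) × 0.3 = 0.0018225
Highest score → author C.

author C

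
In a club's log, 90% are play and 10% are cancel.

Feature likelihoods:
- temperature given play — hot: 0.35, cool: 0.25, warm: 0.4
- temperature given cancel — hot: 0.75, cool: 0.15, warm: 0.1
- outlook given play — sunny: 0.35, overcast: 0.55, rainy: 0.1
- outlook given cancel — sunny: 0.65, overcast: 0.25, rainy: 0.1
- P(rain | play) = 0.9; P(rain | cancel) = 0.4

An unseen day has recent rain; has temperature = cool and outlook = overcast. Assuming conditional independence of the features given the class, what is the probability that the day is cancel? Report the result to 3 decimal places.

play: 0.9 × 0.25 × 0.55 × 0.9 = 0.111375
cancel: 0.1 × 0.15 × 0.25 × 0.4 = 0.0015
P(cancel | x) = 0.0015 / 0.112875 ≈ 0.013

0.013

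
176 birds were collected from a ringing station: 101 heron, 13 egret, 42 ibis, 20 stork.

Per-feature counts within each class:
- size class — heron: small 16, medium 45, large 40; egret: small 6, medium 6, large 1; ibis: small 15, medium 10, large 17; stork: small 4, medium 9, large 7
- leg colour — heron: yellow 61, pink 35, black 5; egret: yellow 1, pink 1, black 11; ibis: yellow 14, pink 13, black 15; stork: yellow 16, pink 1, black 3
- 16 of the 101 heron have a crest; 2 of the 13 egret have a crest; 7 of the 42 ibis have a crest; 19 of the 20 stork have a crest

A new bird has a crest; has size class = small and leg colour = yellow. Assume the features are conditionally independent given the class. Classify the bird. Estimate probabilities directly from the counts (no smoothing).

stork

heron: (101/176) × (16/101) × (61/101) × (16/101) ≈ 0.0086979
egret: (13/176) × (6/13) × (1/13) × (2/13) ≈ 0.000403443
ibis: (42/176) × (15/42) × (14/42) × (7/42) ≈ 0.00473485
stork: (20/176) × (4/20) × (16/20) × (19/20) ≈ 0.0172727
Highest score → stork.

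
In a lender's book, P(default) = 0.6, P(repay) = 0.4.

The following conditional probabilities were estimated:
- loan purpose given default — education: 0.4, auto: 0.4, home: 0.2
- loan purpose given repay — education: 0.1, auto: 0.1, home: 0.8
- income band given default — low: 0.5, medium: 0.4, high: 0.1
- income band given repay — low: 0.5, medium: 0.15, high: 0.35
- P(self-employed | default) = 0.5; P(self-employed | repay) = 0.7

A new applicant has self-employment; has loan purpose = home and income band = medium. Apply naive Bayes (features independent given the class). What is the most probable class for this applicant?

repay

default: 0.6 × 0.2 × 0.4 × 0.5 = 0.024
repay: 0.4 × 0.8 × 0.15 × 0.7 = 0.0336
Highest score → repay.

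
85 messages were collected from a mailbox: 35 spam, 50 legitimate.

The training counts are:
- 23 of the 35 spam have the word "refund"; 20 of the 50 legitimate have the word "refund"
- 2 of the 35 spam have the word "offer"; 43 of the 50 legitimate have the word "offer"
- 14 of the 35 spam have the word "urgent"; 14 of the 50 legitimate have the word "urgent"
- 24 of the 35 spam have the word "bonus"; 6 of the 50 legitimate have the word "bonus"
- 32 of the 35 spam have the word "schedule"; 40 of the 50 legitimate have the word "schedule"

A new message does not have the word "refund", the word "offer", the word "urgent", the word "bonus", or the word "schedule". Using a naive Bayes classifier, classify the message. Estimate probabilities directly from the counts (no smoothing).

legitimate

spam: (35/85) × (12/35) × (33/35) × (21/35) × (11/35) × (3/35) ≈ 0.00215148
legitimate: (50/85) × (30/50) × (7/50) × (36/50) × (44/50) × (10/50) ≈ 0.00626146
Highest score → legitimate.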